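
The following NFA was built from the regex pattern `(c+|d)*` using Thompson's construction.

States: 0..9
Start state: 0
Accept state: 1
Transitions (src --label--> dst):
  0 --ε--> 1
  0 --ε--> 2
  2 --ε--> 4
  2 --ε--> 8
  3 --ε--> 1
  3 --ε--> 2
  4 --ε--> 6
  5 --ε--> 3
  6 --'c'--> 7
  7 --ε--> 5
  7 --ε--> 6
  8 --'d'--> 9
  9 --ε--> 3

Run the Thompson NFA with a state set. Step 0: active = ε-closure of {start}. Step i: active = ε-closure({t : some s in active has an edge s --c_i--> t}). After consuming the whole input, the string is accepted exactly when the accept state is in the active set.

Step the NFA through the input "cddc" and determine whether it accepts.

Answer: ACCEPT

Derivation:
start: ε-closure({0}) = {0,1,2,4,6,8}
'c' @ 1: {1,2,3,4,5,6,7,8}  (accept∈set)
'd' @ 2: {1,2,3,4,6,8,9}  (accept∈set)
'd' @ 3: {1,2,3,4,6,8,9}  (accept∈set)
'c' @ 4: {1,2,3,4,5,6,7,8}  (accept∈set)
final: {1,2,3,4,5,6,7,8}; accept 1 in set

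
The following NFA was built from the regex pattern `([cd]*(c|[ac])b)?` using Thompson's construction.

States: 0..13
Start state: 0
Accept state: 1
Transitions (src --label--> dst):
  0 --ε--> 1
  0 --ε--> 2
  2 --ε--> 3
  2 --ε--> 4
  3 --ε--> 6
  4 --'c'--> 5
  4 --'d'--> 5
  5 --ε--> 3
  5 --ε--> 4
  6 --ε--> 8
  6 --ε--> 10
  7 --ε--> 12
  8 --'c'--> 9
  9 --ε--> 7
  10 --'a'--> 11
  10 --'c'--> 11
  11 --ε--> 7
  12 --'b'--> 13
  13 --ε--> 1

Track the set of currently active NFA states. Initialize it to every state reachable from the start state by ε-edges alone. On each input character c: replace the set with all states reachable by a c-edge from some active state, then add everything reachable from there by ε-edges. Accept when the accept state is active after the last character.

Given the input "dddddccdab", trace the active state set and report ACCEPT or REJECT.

Answer: ACCEPT

Derivation:
initial (ε-close {0}): {0,1,2,3,4,6,8,10}
'd' @ 1: {3,4,5,6,8,10}
'd' @ 2: {3,4,5,6,8,10}
'd' @ 3: {3,4,5,6,8,10}
'd' @ 4: {3,4,5,6,8,10}
'd' @ 5: {3,4,5,6,8,10}
'c' @ 6: {3,4,5,6,7,8,9,10,11,12}
'c' @ 7: {3,4,5,6,7,8,9,10,11,12}
'd' @ 8: {3,4,5,6,8,10}
'a' @ 9: {7,11,12}
'b' @ 10: {1,13}  ✓accept
final: {1,13}; accept 1 in set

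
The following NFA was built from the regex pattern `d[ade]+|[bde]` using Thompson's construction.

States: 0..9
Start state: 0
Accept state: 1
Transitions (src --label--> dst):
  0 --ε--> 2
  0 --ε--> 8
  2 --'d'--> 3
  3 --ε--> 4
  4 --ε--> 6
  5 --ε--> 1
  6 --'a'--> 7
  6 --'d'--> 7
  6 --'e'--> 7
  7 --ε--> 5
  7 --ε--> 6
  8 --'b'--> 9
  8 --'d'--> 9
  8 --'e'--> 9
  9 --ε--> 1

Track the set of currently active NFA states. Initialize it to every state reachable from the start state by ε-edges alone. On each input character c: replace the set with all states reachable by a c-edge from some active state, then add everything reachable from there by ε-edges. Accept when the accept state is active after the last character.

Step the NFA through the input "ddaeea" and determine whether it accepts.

initial (ε-close {0}): {0,2,8}
'd' @ 1: {1,3,4,6,9}  ✓accept
'd' @ 2: {1,5,6,7}  ✓accept
'a' @ 3: {1,5,6,7}  ✓accept
'e' @ 4: {1,5,6,7}  ✓accept
'e' @ 5: {1,5,6,7}  ✓accept
'a' @ 6: {1,5,6,7}  ✓accept
final: {1,5,6,7}; accept 1 in set

Answer: ACCEPT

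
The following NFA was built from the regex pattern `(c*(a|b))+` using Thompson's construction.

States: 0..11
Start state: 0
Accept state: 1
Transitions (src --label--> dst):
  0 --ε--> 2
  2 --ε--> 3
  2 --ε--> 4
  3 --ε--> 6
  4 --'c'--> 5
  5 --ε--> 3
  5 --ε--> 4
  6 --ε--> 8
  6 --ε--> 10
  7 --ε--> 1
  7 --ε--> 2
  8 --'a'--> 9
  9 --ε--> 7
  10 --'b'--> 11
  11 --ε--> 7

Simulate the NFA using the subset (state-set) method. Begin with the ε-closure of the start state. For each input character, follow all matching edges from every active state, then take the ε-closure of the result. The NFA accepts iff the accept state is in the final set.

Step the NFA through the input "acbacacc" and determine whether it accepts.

Answer: REJECT

Steps:
initial (ε-close {0}): {0,2,3,4,6,8,10}
'a' @ 1: {1,2,3,4,6,7,8,9,10}  (accept∈set)
'c' @ 2: {3,4,5,6,8,10}
'b' @ 3: {1,2,3,4,6,7,8,10,11}  (accept∈set)
'a' @ 4: {1,2,3,4,6,7,8,9,10}  (accept∈set)
'c' @ 5: {3,4,5,6,8,10}
'a' @ 6: {1,2,3,4,6,7,8,9,10}  (accept∈set)
'c' @ 7: {3,4,5,6,8,10}
'c' @ 8: {3,4,5,6,8,10}
after full input: {3,4,5,6,8,10}  (accept=1 not in)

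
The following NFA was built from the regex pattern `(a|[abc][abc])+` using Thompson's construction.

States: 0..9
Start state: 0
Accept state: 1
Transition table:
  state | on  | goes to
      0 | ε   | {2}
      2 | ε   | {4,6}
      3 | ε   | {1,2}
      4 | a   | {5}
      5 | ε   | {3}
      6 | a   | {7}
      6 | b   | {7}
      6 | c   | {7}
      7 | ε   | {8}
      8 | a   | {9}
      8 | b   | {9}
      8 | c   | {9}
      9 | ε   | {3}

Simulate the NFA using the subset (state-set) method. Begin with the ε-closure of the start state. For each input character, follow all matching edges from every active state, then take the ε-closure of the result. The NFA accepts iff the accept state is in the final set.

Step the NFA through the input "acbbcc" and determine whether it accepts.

S₀ = ε-closure({0}) = {0,2,4,6}
'a' @ 1: {1,2,3,4,5,6,7,8}  (accept∈set)
'c' @ 2: {1,2,3,4,6,7,8,9}  (accept∈set)
'b' @ 3: {1,2,3,4,6,7,8,9}  (accept∈set)
'b' @ 4: {1,2,3,4,6,7,8,9}  (accept∈set)
'c' @ 5: {1,2,3,4,6,7,8,9}  (accept∈set)
'c' @ 6: {1,2,3,4,6,7,8,9}  (accept∈set)
final: {1,2,3,4,6,7,8,9}; accept 1 in set

Answer: ACCEPT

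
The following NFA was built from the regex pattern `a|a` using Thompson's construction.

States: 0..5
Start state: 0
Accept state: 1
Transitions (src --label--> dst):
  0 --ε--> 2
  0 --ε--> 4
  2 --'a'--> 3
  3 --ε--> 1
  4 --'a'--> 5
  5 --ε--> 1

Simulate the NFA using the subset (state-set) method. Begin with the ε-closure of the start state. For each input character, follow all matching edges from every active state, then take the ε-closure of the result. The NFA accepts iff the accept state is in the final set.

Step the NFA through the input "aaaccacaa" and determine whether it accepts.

Answer: REJECT

Steps:
S₀ = ε-closure({0}) = {0,2,4}
'a' @ 1: {1,3,5}  (accept∈set)
'a' @ 2: {}  — state set empty
rest 'accacaa' ignored (set empty)
end set {} — state 1 not in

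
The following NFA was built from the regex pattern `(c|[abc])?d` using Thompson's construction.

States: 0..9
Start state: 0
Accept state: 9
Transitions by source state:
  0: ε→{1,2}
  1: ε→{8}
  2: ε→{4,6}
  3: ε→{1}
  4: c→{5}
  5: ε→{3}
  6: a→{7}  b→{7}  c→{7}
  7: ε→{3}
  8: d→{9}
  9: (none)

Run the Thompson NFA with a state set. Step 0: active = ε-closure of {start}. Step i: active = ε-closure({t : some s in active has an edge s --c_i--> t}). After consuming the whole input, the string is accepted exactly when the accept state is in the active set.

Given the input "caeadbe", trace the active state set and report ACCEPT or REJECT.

start: ε-closure({0}) = {0,1,2,4,6,8}
'c' @ 1: {1,3,5,7,8}
'a' @ 2: {}  — no active states
rest 'eadbe' ignored (set empty)
after full input: {}  (accept=9 not in)

Answer: REJECT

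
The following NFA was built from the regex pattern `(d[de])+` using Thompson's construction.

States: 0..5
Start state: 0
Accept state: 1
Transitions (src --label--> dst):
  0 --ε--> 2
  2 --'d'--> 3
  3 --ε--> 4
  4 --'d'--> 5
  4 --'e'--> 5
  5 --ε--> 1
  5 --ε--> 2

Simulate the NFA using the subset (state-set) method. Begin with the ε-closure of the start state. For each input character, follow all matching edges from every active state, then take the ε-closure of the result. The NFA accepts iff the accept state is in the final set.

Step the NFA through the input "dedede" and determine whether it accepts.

S₀ = ε-closure({0}) = {0,2}
'd' @ 1: {3,4}
'e' @ 2: {1,2,5}  [accepting]
'd' @ 3: {3,4}
'e' @ 4: {1,2,5}  [accepting]
'd' @ 5: {3,4}
'e' @ 6: {1,2,5}  [accepting]
final: {1,2,5}; accept 1 in set

Answer: ACCEPT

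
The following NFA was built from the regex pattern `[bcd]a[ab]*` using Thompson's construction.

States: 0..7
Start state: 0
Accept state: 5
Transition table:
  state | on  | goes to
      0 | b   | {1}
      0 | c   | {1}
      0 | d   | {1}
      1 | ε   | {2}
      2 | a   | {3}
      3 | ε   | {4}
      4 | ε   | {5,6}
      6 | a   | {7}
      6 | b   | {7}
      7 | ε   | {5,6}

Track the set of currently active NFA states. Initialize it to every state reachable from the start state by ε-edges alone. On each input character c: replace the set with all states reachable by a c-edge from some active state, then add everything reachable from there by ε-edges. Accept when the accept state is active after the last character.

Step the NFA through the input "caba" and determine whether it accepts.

start: ε-closure({0}) = {0}
'c' @ 1: {1,2}
'a' @ 2: {3,4,5,6}  (accept∈set)
'b' @ 3: {5,6,7}  (accept∈set)
'a' @ 4: {5,6,7}  (accept∈set)
final: {5,6,7}; accept 5 in set

Answer: ACCEPT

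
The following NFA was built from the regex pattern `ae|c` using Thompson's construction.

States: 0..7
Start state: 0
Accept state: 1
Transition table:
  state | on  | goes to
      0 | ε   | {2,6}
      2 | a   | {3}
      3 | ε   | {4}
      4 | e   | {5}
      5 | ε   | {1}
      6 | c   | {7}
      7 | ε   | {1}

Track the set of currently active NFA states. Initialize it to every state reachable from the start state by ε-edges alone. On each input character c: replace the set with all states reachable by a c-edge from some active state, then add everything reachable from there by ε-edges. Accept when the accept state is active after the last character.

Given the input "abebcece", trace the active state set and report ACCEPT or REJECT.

start: ε-closure({0}) = {0,2,6}
'a' @ 1: {3,4}
'b' @ 2: {}  — no active states
rest 'ebcece' ignored (set empty)
end set {} — state 1 not in

Answer: REJECT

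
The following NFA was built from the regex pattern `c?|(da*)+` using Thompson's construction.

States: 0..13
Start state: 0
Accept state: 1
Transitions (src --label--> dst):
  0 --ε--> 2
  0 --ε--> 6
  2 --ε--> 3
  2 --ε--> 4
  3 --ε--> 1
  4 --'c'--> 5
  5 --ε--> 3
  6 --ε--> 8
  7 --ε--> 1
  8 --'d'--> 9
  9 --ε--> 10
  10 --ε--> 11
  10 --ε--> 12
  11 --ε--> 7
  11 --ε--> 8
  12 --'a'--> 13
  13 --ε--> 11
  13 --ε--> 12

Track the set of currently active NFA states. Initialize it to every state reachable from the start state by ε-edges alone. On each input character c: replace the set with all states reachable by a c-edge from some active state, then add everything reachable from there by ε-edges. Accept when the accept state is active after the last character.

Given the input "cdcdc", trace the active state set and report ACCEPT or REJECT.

initial (ε-close {0}): {0,1,2,3,4,6,8}
'c' @ 1: {1,3,5}  ✓accept
'd' @ 2: {}  — state set empty
rest 'cdc' ignored (set empty)
end set {} — state 1 not in

Answer: REJECT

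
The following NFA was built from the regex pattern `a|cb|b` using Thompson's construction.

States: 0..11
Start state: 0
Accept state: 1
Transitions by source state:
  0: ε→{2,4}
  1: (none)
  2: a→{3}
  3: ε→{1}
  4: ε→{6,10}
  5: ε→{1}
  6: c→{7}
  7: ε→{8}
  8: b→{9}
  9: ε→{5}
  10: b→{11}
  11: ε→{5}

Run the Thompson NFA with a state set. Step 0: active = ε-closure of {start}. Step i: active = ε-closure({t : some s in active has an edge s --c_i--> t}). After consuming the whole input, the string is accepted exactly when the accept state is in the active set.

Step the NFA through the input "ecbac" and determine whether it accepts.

Answer: REJECT

Derivation:
start: ε-closure({0}) = {0,2,4,6,10}
'e' @ 1: {}  — no active states
rest 'cbac' ignored (set empty)
final: {}; accept 1 not in set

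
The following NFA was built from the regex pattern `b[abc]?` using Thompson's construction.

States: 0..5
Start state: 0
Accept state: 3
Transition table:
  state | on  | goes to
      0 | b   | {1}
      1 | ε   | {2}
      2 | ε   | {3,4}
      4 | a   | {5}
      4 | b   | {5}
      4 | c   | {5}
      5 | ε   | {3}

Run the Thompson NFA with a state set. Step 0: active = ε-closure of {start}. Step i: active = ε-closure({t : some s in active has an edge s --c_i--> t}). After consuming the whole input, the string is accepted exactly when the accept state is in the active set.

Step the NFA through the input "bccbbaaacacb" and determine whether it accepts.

initial (ε-close {0}): {0}
'b' @ 1: {1,2,3,4}  [accepting]
'c' @ 2: {3,5}  [accepting]
'c' @ 3: {}  — state set empty
rest 'bbaaacacb' ignored (set empty)
final: {}; accept 3 not in set

Answer: REJECT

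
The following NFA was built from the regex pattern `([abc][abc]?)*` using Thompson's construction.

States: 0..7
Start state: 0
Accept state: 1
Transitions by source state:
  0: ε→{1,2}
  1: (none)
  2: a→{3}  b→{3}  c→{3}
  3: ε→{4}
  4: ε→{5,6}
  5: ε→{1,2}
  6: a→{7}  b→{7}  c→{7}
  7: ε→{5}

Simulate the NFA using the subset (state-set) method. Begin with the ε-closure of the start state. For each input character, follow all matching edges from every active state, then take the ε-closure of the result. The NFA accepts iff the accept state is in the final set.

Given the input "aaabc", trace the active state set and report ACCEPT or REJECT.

start: ε-closure({0}) = {0,1,2}
'a' @ 1: {1,2,3,4,5,6}  [accepting]
'a' @ 2: {1,2,3,4,5,6,7}  [accepting]
'a' @ 3: {1,2,3,4,5,6,7}  [accepting]
'b' @ 4: {1,2,3,4,5,6,7}  [accepting]
'c' @ 5: {1,2,3,4,5,6,7}  [accepting]
after full input: {1,2,3,4,5,6,7}  (accept=1 in)

Answer: ACCEPT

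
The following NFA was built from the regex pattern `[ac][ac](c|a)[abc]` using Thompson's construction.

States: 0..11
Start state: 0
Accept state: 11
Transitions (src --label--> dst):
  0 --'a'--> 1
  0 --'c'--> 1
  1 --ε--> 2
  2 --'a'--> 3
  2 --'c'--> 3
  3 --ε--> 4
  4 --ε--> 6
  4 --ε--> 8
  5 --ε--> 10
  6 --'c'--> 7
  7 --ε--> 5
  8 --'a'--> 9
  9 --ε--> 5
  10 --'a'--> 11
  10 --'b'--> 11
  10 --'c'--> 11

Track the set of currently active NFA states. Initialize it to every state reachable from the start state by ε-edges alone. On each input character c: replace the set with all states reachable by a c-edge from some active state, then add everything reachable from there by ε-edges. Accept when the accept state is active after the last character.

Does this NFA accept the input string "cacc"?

Answer: ACCEPT

Steps:
start: ε-closure({0}) = {0}
'c' @ 1: {1,2}
'a' @ 2: {3,4,6,8}
'c' @ 3: {5,7,10}
'c' @ 4: {11}  ✓accept
final: {11}; accept 11 in set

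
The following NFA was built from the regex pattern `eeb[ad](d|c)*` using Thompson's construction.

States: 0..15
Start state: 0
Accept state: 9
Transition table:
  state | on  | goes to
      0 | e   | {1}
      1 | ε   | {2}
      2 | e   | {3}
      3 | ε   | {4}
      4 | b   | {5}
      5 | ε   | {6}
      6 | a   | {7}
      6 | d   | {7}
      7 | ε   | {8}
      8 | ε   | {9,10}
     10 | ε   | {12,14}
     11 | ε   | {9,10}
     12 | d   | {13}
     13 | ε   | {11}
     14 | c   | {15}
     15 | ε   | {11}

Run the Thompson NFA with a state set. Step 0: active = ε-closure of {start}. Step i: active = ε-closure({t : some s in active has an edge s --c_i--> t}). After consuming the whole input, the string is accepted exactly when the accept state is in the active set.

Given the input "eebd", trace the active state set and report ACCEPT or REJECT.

Answer: ACCEPT

Derivation:
S₀ = ε-closure({0}) = {0}
'e' @ 1: {1,2}
'e' @ 2: {3,4}
'b' @ 3: {5,6}
'd' @ 4: {7,8,9,10,12,14}  (accept∈set)
final: {7,8,9,10,12,14}; accept 9 in set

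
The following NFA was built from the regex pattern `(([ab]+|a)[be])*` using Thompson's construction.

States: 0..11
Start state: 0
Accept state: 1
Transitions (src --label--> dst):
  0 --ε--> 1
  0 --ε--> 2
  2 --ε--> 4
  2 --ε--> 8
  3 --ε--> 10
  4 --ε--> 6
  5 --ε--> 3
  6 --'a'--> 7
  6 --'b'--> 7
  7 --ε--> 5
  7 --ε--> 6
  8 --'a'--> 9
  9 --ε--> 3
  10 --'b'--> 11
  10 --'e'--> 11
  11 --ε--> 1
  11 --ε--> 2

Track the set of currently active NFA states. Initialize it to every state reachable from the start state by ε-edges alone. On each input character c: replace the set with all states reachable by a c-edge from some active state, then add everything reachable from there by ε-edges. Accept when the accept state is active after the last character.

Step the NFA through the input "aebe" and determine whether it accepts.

S₀ = ε-closure({0}) = {0,1,2,4,6,8}
'a' @ 1: {3,5,6,7,9,10}
'e' @ 2: {1,2,4,6,8,11}  ✓accept
'b' @ 3: {3,5,6,7,10}
'e' @ 4: {1,2,4,6,8,11}  ✓accept
after full input: {1,2,4,6,8,11}  (accept=1 in)

Answer: ACCEPT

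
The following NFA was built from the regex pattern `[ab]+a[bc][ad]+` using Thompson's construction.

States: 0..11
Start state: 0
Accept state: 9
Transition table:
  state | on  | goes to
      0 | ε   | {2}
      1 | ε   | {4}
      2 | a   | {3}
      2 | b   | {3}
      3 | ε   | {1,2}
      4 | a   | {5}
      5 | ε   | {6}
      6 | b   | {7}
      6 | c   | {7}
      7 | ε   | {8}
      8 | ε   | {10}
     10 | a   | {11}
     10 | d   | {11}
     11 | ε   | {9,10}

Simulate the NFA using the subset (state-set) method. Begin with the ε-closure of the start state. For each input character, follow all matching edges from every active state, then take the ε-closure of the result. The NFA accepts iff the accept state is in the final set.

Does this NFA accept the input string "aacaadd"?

S₀ = ε-closure({0}) = {0,2}
'a' @ 1: {1,2,3,4}
'a' @ 2: {1,2,3,4,5,6}
'c' @ 3: {7,8,10}
'a' @ 4: {9,10,11}  ✓accept
'a' @ 5: {9,10,11}  ✓accept
'd' @ 6: {9,10,11}  ✓accept
'd' @ 7: {9,10,11}  ✓accept
after full input: {9,10,11}  (accept=9 in)

Answer: ACCEPT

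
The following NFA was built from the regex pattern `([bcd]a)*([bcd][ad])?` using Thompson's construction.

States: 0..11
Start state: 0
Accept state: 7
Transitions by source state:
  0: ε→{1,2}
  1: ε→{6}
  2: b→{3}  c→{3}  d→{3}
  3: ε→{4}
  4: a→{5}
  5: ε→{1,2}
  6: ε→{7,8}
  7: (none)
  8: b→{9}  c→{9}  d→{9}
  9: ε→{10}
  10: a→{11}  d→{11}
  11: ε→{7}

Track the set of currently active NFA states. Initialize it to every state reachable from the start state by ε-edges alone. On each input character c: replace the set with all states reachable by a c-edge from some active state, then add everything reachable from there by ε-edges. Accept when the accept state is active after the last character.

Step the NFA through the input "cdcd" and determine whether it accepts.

Answer: REJECT

Steps:
S₀ = ε-closure({0}) = {0,1,2,6,7,8}
'c' @ 1: {3,4,9,10}
'd' @ 2: {7,11}  (accept∈set)
'c' @ 3: {}  — dead — no transitions
rest 'd' ignored (set empty)
after full input: {}  (accept=7 not in)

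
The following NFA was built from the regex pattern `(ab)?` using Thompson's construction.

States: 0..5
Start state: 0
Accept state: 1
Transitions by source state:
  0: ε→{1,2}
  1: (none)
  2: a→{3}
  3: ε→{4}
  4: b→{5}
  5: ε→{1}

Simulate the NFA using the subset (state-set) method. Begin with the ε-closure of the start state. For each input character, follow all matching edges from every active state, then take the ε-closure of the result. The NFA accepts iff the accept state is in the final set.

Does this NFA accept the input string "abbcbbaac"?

Answer: REJECT

Trace:
start: ε-closure({0}) = {0,1,2}
'a' @ 1: {3,4}
'b' @ 2: {1,5}  [accepting]
'b' @ 3: {}  — no active states
rest 'cbbaac' ignored (set empty)
final: {}; accept 1 not in set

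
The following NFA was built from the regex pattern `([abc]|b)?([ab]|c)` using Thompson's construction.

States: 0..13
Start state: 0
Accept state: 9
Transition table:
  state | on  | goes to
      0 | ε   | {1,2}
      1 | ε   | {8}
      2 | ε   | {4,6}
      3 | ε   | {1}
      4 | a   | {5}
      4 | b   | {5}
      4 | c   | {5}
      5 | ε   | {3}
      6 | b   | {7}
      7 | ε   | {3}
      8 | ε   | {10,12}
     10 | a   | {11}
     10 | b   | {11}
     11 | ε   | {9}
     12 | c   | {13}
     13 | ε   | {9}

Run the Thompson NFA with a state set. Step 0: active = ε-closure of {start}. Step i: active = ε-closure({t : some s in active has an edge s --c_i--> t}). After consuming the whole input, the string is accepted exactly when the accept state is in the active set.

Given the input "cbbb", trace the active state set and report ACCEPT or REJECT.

Answer: REJECT

Trace:
start: ε-closure({0}) = {0,1,2,4,6,8,10,12}
'c' @ 1: {1,3,5,8,9,10,12,13}  ✓accept
'b' @ 2: {9,11}  ✓accept
'b' @ 3: {}  — dead — no transitions
rest 'b' ignored (set empty)
final: {}; accept 9 not in set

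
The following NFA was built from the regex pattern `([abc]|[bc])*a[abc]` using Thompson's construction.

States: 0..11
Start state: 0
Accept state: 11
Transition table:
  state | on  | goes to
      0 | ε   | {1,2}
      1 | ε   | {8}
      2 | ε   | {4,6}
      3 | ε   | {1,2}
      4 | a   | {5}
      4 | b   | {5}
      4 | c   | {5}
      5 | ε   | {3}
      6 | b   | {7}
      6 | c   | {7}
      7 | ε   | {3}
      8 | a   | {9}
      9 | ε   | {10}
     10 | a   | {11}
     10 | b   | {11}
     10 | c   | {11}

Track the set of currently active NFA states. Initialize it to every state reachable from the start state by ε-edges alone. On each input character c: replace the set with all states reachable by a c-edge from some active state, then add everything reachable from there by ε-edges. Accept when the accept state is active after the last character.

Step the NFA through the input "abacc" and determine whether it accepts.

Answer: REJECT

Derivation:
start: ε-closure({0}) = {0,1,2,4,6,8}
'a' @ 1: {1,2,3,4,5,6,8,9,10}
'b' @ 2: {1,2,3,4,5,6,7,8,11}  ✓accept
'a' @ 3: {1,2,3,4,5,6,8,9,10}
'c' @ 4: {1,2,3,4,5,6,7,8,11}  ✓accept
'c' @ 5: {1,2,3,4,5,6,7,8}
end set {1,2,3,4,5,6,7,8} — state 11 not in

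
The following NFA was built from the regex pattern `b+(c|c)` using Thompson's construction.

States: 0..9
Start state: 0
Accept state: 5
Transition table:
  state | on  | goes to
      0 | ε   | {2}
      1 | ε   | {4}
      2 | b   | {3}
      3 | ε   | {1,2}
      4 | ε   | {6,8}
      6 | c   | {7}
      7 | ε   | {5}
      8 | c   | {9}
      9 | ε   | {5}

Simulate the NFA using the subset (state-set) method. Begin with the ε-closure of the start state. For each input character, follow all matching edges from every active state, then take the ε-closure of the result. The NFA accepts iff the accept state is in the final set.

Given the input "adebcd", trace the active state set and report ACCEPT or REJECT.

Answer: REJECT

Derivation:
initial (ε-close {0}): {0,2}
'a' @ 1: {}  — state set empty
rest 'debcd' ignored (set empty)
after full input: {}  (accept=5 not in)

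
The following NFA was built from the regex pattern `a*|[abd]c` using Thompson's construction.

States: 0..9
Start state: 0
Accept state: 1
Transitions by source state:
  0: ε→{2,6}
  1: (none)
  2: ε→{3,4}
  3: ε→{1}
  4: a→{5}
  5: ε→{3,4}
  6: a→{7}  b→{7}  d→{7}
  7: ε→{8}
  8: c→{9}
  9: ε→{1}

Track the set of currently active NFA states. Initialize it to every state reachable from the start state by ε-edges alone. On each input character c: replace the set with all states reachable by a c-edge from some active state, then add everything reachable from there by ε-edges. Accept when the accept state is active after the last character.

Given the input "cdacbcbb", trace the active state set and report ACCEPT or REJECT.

Answer: REJECT

Steps:
S₀ = ε-closure({0}) = {0,1,2,3,4,6}
'c' @ 1: {}  — state set empty
rest 'dacbcbb' ignored (set empty)
after full input: {}  (accept=1 not in)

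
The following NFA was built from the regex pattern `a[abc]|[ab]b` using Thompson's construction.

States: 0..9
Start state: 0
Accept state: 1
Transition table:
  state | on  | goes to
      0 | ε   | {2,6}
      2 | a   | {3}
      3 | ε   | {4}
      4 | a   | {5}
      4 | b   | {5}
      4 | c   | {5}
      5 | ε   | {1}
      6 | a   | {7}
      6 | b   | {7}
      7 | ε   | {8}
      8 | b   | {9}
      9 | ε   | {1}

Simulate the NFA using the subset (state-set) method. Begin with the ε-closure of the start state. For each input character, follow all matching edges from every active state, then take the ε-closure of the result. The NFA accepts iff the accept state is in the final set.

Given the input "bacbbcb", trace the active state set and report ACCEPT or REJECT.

start: ε-closure({0}) = {0,2,6}
'b' @ 1: {7,8}
'a' @ 2: {}  — dead — no transitions
rest 'cbbcb' ignored (set empty)
end set {} — state 1 not in

Answer: REJECT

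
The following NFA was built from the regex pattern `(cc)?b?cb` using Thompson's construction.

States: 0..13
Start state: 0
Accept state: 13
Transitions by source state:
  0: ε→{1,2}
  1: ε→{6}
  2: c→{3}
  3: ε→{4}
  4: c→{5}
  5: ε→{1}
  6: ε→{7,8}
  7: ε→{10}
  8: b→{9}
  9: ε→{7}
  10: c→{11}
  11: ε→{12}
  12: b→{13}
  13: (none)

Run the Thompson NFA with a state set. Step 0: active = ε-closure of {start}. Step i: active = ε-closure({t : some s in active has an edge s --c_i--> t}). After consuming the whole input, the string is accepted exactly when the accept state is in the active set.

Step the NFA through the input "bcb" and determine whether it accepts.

Answer: ACCEPT

Steps:
start: ε-closure({0}) = {0,1,2,6,7,8,10}
'b' @ 1: {7,9,10}
'c' @ 2: {11,12}
'b' @ 3: {13}  ✓accept
after full input: {13}  (accept=13 in)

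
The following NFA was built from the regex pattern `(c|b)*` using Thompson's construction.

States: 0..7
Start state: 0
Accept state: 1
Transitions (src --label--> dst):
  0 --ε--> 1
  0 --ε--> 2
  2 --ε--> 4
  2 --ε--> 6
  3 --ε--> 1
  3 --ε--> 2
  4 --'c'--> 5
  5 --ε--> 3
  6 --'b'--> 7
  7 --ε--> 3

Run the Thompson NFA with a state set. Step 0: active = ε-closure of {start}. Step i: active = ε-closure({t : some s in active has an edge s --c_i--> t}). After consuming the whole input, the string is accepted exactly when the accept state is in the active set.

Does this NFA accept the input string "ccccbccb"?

start: ε-closure({0}) = {0,1,2,4,6}
'c' @ 1: {1,2,3,4,5,6}  [accepting]
'c' @ 2: {1,2,3,4,5,6}  [accepting]
'c' @ 3: {1,2,3,4,5,6}  [accepting]
'c' @ 4: {1,2,3,4,5,6}  [accepting]
'b' @ 5: {1,2,3,4,6,7}  [accepting]
'c' @ 6: {1,2,3,4,5,6}  [accepting]
'c' @ 7: {1,2,3,4,5,6}  [accepting]
'b' @ 8: {1,2,3,4,6,7}  [accepting]
end set {1,2,3,4,6,7} — state 1 in

Answer: ACCEPT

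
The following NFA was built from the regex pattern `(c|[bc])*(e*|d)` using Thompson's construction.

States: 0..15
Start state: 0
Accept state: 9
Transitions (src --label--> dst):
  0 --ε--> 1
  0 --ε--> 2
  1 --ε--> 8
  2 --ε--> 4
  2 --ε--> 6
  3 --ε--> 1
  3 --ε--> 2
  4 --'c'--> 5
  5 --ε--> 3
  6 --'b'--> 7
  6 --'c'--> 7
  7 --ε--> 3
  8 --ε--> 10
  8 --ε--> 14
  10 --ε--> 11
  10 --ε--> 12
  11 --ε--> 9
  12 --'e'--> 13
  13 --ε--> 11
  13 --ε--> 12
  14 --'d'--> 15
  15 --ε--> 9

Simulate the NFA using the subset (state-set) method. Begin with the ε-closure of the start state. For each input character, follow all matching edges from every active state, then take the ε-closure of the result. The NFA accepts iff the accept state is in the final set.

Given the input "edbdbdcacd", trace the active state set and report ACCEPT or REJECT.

Answer: REJECT

Steps:
start: ε-closure({0}) = {0,1,2,4,6,8,9,10,11,12,14}
'e' @ 1: {9,11,12,13}  [accepting]
'd' @ 2: {}  — dead — no transitions
rest 'bdbdcacd' ignored (set empty)
end set {} — state 9 not in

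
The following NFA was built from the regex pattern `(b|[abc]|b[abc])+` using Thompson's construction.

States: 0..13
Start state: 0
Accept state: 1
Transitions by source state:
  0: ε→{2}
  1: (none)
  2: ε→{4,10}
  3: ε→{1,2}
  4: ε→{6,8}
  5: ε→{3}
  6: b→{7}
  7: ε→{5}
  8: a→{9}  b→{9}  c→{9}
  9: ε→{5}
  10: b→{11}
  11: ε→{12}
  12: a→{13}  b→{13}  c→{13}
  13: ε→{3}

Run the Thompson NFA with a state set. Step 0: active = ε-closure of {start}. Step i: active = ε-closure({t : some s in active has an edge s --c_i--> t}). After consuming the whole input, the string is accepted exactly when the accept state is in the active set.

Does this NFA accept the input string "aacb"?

S₀ = ε-closure({0}) = {0,2,4,6,8,10}
'a' @ 1: {1,2,3,4,5,6,8,9,10}  (accept∈set)
'a' @ 2: {1,2,3,4,5,6,8,9,10}  (accept∈set)
'c' @ 3: {1,2,3,4,5,6,8,9,10}  (accept∈set)
'b' @ 4: {1,2,3,4,5,6,7,8,9,10,11,12}  (accept∈set)
end set {1,2,3,4,5,6,7,8,9,10,11,12} — state 1 in

Answer: ACCEPT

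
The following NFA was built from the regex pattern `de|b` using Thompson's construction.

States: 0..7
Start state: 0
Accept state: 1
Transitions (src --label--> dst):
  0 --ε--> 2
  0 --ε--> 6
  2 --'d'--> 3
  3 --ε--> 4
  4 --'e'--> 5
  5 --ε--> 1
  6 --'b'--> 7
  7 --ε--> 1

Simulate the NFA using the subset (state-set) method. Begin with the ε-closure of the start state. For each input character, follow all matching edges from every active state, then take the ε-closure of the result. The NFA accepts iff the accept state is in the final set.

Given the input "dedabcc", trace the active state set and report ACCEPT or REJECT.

Answer: REJECT

Derivation:
S₀ = ε-closure({0}) = {0,2,6}
'd' @ 1: {3,4}
'e' @ 2: {1,5}  ✓accept
'd' @ 3: {}  — dead — no transitions
rest 'abcc' ignored (set empty)
after full input: {}  (accept=1 not in)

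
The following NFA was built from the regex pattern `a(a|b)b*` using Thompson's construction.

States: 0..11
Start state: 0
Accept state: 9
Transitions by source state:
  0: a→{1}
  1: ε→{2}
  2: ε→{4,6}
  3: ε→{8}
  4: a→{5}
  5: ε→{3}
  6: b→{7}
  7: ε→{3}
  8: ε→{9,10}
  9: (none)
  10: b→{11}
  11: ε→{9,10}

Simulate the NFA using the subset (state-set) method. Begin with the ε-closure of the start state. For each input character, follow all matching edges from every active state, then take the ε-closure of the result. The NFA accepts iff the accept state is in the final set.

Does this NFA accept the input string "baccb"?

Answer: REJECT

Trace:
S₀ = ε-closure({0}) = {0}
'b' @ 1: {}  — dead — no transitions
rest 'accb' ignored (set empty)
after full input: {}  (accept=9 not in)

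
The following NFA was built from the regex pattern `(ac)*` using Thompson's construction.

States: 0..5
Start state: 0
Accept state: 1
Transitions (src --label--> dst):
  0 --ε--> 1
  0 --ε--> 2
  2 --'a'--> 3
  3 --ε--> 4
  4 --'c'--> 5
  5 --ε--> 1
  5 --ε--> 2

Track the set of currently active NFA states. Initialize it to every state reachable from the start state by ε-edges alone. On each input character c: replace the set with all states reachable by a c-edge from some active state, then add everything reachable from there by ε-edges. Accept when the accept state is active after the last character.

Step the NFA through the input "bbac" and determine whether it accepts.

start: ε-closure({0}) = {0,1,2}
'b' @ 1: {}  — dead — no transitions
rest 'bac' ignored (set empty)
end set {} — state 1 not in

Answer: REJECT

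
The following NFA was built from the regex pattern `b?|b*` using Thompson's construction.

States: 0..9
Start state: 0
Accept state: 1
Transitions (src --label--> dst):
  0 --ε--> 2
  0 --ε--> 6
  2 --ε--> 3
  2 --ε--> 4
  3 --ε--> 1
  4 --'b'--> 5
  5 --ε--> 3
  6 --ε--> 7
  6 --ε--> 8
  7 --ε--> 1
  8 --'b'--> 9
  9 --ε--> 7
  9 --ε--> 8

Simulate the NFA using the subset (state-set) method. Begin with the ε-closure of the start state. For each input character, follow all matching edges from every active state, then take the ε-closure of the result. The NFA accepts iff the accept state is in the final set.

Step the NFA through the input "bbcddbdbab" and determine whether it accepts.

S₀ = ε-closure({0}) = {0,1,2,3,4,6,7,8}
'b' @ 1: {1,3,5,7,8,9}  [accepting]
'b' @ 2: {1,7,8,9}  [accepting]
'c' @ 3: {}  — dead — no transitions
rest 'ddbdbab' ignored (set empty)
end set {} — state 1 not in

Answer: REJECT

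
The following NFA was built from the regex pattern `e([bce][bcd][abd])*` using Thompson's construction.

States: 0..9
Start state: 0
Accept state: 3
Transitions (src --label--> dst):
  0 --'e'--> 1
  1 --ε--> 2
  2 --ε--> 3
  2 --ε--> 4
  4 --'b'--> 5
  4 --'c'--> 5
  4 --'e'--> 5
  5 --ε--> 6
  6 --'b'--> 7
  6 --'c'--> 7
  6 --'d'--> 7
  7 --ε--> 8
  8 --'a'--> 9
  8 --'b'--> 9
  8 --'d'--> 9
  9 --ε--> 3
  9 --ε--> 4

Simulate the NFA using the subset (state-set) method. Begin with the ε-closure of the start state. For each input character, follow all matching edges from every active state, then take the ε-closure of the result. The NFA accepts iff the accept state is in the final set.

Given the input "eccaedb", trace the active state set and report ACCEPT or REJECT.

initial (ε-close {0}): {0}
'e' @ 1: {1,2,3,4}  ✓accept
'c' @ 2: {5,6}
'c' @ 3: {7,8}
'a' @ 4: {3,4,9}  ✓accept
'e' @ 5: {5,6}
'd' @ 6: {7,8}
'b' @ 7: {3,4,9}  ✓accept
end set {3,4,9} — state 3 in

Answer: ACCEPT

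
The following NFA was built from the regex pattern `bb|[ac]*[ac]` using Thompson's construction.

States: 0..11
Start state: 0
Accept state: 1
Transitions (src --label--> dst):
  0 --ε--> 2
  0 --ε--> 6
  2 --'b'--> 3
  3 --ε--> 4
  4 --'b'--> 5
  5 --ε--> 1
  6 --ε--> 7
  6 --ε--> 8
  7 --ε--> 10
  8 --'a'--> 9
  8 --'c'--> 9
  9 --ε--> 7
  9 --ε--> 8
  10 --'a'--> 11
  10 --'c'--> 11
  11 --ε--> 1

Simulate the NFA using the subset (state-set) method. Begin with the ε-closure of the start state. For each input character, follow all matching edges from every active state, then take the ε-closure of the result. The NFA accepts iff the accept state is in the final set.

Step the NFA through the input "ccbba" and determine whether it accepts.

S₀ = ε-closure({0}) = {0,2,6,7,8,10}
'c' @ 1: {1,7,8,9,10,11}  ✓accept
'c' @ 2: {1,7,8,9,10,11}  ✓accept
'b' @ 3: {}  — dead — no transitions
rest 'ba' ignored (set empty)
end set {} — state 1 not in

Answer: REJECT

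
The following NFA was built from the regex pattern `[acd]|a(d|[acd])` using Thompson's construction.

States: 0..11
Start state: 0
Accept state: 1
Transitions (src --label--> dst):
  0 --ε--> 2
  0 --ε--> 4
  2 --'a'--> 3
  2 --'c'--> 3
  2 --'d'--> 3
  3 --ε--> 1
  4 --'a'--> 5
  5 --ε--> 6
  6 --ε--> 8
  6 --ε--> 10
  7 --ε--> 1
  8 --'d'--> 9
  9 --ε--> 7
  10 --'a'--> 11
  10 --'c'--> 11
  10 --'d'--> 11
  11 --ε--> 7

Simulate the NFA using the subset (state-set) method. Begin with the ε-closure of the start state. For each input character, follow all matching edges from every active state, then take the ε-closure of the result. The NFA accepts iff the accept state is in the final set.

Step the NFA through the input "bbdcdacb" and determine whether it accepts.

start: ε-closure({0}) = {0,2,4}
'b' @ 1: {}  — dead — no transitions
rest 'bdcdacb' ignored (set empty)
end set {} — state 1 not in

Answer: REJECT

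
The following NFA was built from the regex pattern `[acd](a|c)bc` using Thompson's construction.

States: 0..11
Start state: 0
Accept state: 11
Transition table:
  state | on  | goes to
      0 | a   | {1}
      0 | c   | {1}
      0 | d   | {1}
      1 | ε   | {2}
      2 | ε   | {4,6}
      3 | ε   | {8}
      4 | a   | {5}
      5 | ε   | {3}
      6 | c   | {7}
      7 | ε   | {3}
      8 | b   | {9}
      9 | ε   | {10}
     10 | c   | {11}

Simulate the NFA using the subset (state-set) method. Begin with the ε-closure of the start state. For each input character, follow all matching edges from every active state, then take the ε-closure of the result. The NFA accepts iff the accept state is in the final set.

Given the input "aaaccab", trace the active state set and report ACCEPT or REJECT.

Answer: REJECT

Derivation:
start: ε-closure({0}) = {0}
'a' @ 1: {1,2,4,6}
'a' @ 2: {3,5,8}
'a' @ 3: {}  — state set empty
rest 'ccab' ignored (set empty)
after full input: {}  (accept=11 not in)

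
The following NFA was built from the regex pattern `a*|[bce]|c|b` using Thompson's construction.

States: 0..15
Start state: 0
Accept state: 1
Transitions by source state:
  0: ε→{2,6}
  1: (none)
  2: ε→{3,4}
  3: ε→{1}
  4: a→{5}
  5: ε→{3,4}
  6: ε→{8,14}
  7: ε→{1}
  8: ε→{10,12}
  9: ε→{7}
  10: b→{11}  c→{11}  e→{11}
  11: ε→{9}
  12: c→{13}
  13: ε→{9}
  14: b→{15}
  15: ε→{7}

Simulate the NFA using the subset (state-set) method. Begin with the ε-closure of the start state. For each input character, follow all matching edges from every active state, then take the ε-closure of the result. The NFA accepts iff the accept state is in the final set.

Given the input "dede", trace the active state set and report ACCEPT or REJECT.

S₀ = ε-closure({0}) = {0,1,2,3,4,6,8,10,12,14}
'd' @ 1: {}  — state set empty
rest 'ede' ignored (set empty)
final: {}; accept 1 not in set

Answer: REJECT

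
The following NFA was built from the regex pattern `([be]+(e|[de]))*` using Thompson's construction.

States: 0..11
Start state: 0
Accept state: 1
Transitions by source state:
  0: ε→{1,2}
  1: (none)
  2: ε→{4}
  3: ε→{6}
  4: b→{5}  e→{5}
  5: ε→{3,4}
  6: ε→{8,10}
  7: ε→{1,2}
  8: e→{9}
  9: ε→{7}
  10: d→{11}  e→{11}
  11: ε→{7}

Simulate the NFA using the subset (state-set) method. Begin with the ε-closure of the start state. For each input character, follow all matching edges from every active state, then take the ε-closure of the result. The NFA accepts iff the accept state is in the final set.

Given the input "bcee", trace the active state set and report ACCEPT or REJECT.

start: ε-closure({0}) = {0,1,2,4}
'b' @ 1: {3,4,5,6,8,10}
'c' @ 2: {}  — dead — no transitions
rest 'ee' ignored (set empty)
after full input: {}  (accept=1 not in)

Answer: REJECT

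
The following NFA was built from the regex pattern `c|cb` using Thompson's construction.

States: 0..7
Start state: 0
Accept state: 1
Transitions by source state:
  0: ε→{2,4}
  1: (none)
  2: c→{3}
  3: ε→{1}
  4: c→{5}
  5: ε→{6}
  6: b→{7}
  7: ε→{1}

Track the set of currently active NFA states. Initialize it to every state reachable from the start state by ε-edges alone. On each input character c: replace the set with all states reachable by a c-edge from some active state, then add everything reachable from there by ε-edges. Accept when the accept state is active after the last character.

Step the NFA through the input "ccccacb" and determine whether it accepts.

Answer: REJECT

Derivation:
start: ε-closure({0}) = {0,2,4}
'c' @ 1: {1,3,5,6}  (accept∈set)
'c' @ 2: {}  — no active states
rest 'ccacb' ignored (set empty)
after full input: {}  (accept=1 not in)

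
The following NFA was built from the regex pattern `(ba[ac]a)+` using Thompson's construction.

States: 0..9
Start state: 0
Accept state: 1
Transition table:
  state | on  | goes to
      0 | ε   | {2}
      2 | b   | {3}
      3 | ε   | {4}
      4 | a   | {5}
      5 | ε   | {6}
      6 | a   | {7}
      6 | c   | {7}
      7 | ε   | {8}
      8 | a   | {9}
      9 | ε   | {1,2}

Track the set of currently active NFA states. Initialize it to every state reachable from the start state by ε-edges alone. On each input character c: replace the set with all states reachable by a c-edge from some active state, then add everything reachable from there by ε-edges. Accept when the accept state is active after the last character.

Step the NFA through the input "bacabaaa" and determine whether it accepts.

initial (ε-close {0}): {0,2}
'b' @ 1: {3,4}
'a' @ 2: {5,6}
'c' @ 3: {7,8}
'a' @ 4: {1,2,9}  (accept∈set)
'b' @ 5: {3,4}
'a' @ 6: {5,6}
'a' @ 7: {7,8}
'a' @ 8: {1,2,9}  (accept∈set)
after full input: {1,2,9}  (accept=1 in)

Answer: ACCEPT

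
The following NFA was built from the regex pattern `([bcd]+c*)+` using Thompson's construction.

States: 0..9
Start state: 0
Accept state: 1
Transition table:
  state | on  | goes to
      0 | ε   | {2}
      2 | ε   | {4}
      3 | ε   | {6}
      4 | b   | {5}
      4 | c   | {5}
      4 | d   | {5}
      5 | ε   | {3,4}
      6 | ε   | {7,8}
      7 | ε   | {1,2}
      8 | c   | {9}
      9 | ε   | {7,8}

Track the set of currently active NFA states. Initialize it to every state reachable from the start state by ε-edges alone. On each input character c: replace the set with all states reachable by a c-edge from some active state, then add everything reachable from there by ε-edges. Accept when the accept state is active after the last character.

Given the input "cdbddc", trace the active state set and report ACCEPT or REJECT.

S₀ = ε-closure({0}) = {0,2,4}
'c' @ 1: {1,2,3,4,5,6,7,8}  ✓accept
'd' @ 2: {1,2,3,4,5,6,7,8}  ✓accept
'b' @ 3: {1,2,3,4,5,6,7,8}  ✓accept
'd' @ 4: {1,2,3,4,5,6,7,8}  ✓accept
'd' @ 5: {1,2,3,4,5,6,7,8}  ✓accept
'c' @ 6: {1,2,3,4,5,6,7,8,9}  ✓accept
end set {1,2,3,4,5,6,7,8,9} — state 1 in

Answer: ACCEPT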